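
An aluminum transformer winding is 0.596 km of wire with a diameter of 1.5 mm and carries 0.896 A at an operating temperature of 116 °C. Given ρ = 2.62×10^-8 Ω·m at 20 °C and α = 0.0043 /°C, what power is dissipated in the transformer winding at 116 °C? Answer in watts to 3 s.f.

A = π(d/2)² = π(7.5000e-04 m)² = 1.767e-06 m²
R₍20₎ = ρL/A = (2.62×10^-8)(596)/(1.767e-06) = 8.836 Ω
R₍116₎ = R₍20₎(1 + αΔT) = 8.836 × (1 + 0.0043×96) = 12.48 Ω
P = I²R = (0.896)² × 12.48 = 10.0 W

10.0 W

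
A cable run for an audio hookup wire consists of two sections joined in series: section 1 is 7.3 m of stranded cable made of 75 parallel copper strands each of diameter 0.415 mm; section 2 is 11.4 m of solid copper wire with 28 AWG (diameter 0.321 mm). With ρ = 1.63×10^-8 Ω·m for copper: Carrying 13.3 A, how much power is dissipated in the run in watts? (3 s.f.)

408 W

Section 1: A_strand = π(2.0750e-04)² = 1.353e-07 m²; R₁ = ρL/(N·A_s) = (1.63×10^-8)(7.3)/(75×1.353e-07) = 0.01173 Ω
Section 2: A = π(0.321/2 mm)² = π(1.6050e-04 m)² = 8.093e-08 m²
R₂ = (1.63×10^-8)(11.4)/(8.093e-08) = 2.296 Ω
R = R₁ + R₂ = 2.308 Ω
P = I²R = (13.3)² × 2.308 = 408 W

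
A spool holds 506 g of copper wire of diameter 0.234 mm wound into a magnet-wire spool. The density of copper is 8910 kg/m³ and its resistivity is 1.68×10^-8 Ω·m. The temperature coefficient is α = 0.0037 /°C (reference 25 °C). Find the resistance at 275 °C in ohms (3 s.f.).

993 Ω

A = π(d/2)² = π(1.1700e-04 m)² = 4.3005e-08 m²
L = m/(density·A) = 0.506/(8910×4.3005e-08) = 1321 m
R = ρL/A = (1.68×10^-8)(1321)/(4.3005e-08) = 515.9 Ω
R(275 °C) = 515.9 × (1 + 0.0037×250) = 993 Ω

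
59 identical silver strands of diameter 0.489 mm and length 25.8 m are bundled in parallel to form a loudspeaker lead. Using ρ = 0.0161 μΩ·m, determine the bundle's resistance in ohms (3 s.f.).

ρ = 0.0161 μΩ·m = 1.61×10^-8 Ω·m
A_strand = π(2.4450e-04 m)² = 1.878e-07 m²
R_strand = ρL/A = (1.61×10^-8)(25.8)/(1.878e-07) = 2.212 Ω
R_total = R_strand/N = 2.212/59 = 0.0375 Ω

0.0375 Ω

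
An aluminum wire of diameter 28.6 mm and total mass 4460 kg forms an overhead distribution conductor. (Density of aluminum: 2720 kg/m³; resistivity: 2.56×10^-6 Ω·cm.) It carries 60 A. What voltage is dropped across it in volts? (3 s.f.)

ρ = 2.56×10^-6 Ω·cm = 2.56×10^-8 Ω·m
A = π(d/2)² = π(1.4300e-02 m)² = 6.4242e-04 m²
L = m/(density·A) = 4460/(2720×6.4242e-04) = 2552 m
R = ρL/A = (2.56×10^-8)(2552)/(6.4242e-04) = 0.1017 Ω
V = IR = 60 × 0.1017 = 6.10 V

6.10 V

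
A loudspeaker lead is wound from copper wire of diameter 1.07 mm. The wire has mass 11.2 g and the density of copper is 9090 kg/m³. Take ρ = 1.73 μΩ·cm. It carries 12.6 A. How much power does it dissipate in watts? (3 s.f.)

ρ = 1.73 μΩ·cm = 1.73×10^-8 Ω·m
A = π(d/2)² = π(5.3500e-04 m)² = 8.9920e-07 m²
L = m/(density·A) = 0.0112/(9090×8.9920e-07) = 1.37 m
R = ρL/A = (1.73×10^-8)(1.37)/(8.9920e-07) = 0.02636 Ω
P = I²R = (12.6)² × 0.02636 = 4.19 W

4.19 W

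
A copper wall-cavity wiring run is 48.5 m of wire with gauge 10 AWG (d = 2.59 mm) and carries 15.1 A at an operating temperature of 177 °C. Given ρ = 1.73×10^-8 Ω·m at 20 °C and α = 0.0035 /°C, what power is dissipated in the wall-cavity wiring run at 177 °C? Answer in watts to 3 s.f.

56.3 W

A = π(2.59/2 mm)² = π(1.2950e-03 m)² = 5.269e-06 m²
R₍20₎ = ρL/A = (1.73×10^-8)(48.5)/(5.269e-06) = 0.1593 Ω
R₍177₎ = R₍20₎(1 + αΔT) = 0.1593 × (1 + 0.0035×157) = 0.2468 Ω
P = I²R = (15.1)² × 0.2468 = 56.3 W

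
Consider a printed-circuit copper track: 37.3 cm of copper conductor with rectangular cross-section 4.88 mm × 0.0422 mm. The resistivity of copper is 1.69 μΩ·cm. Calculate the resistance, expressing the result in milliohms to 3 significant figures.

ρ = 1.69 μΩ·cm = 1.69×10^-8 Ω·m
A = 4.88 × 0.0422 mm² = 0.206 mm² = 2.059e-07 m²
R = ρL/A = (1.69×10^-8)(0.373 m)/(2.059e-07 m²) = 30.6 mΩ

30.6 mΩ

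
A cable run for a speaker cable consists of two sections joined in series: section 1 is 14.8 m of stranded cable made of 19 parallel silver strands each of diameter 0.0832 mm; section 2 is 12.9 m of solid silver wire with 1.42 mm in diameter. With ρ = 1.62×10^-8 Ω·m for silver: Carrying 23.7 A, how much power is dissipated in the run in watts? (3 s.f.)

1380 W

Section 1: A_strand = π(4.1600e-05)² = 5.437e-09 m²; R₁ = ρL/(N·A_s) = (1.62×10^-8)(14.8)/(19×5.437e-09) = 2.321 Ω
Section 2: A = π(d/2)² = π(7.1000e-04 m)² = 1.584e-06 m²
R₂ = (1.62×10^-8)(12.9)/(1.584e-06) = 0.132 Ω
R = R₁ + R₂ = 2.453 Ω
P = I²R = (23.7)² × 2.453 = 1380 W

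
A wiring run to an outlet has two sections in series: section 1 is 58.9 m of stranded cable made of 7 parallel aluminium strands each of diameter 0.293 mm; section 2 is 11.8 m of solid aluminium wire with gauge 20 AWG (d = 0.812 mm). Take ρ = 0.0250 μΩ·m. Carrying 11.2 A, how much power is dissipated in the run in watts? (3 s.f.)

463 W

ρ = 0.0250 μΩ·m = 2.50×10^-8 Ω·m
Section 1: A_strand = π(1.4650e-04)² = 6.743e-08 m²; R₁ = ρL/(N·A_s) = (2.50×10^-8)(58.9)/(7×6.743e-08) = 3.12 Ω
Section 2: A = π(0.812/2 mm)² = π(4.0600e-04 m)² = 5.178e-07 m²
R₂ = (2.50×10^-8)(11.8)/(5.178e-07) = 0.5697 Ω
R = R₁ + R₂ = 3.69 Ω
P = I²R = (11.2)² × 3.69 = 463 W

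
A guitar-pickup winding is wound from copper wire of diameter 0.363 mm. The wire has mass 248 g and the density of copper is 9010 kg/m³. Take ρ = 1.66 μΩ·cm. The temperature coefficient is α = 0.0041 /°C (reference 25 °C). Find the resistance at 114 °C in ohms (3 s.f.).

ρ = 1.66 μΩ·cm = 1.66×10^-8 Ω·m
A = π(d/2)² = π(1.8150e-04 m)² = 1.0349e-07 m²
L = m/(density·A) = 0.248/(9010×1.0349e-07) = 266 m
R = ρL/A = (1.66×10^-8)(266)/(1.0349e-07) = 42.66 Ω
R(114 °C) = 42.66 × (1 + 0.0041×89) = 58.2 Ω

58.2 Ω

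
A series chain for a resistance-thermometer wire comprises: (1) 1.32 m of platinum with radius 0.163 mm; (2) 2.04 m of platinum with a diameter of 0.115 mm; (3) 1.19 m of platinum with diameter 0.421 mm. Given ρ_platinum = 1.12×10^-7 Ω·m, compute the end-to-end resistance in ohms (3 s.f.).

24.7 Ω

Seg 1: A = πr² = π(1.6300e-04 m)² = 8.347e-08 m²
R_1 = (1.12×10^-7)(1.32)/(8.347e-08) = 1.771 Ω
Seg 2: A = π(d/2)² = π(5.7500e-05 m)² = 1.039e-08 m²
R_2 = (1.12×10^-7)(2.04)/(1.039e-08) = 22 Ω
Seg 3: A = π(d/2)² = π(2.1050e-04 m)² = 1.392e-07 m²
R_3 = (1.12×10^-7)(1.19)/(1.392e-07) = 0.9574 Ω
R_total = R_1 + R_2 + R_3 = 24.7 Ω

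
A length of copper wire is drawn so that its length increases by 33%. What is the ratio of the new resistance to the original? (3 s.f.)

1.77

k = 1 + 33/100 = 1.33; volume constant ⇒ A' = A/k, so R' = k²R.
Factor = 1.77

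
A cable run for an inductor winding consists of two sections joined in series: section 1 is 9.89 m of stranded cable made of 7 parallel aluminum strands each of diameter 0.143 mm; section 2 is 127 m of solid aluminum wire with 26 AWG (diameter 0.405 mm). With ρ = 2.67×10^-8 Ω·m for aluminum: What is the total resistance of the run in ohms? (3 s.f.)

28.7 Ω

Section 1: A_strand = π(7.1500e-05)² = 1.606e-08 m²; R₁ = ρL/(N·A_s) = (2.67×10^-8)(9.89)/(7×1.606e-08) = 2.349 Ω
Section 2: A = π(0.405/2 mm)² = π(2.0250e-04 m)² = 1.288e-07 m²
R₂ = (2.67×10^-8)(127)/(1.288e-07) = 26.32 Ω
R = R₁ + R₂ = 28.7 Ω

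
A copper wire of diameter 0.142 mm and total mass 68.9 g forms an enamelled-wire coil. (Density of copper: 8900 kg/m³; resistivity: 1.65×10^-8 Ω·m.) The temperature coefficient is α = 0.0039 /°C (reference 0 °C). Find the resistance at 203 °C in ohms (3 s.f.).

A = π(d/2)² = π(7.1000e-05 m)² = 1.5837e-08 m²
L = m/(density·A) = 0.0689/(8900×1.5837e-08) = 488.8 m
R = ρL/A = (1.65×10^-8)(488.8)/(1.5837e-08) = 509.3 Ω
R(203 °C) = 509.3 × (1 + 0.0039×203) = 913 Ω

913 Ω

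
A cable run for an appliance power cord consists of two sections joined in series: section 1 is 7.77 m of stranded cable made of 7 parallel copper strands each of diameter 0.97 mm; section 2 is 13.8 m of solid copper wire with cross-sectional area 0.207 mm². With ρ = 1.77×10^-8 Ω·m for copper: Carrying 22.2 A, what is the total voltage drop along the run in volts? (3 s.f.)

26.8 V

Section 1: A_strand = π(4.8500e-04)² = 7.390e-07 m²; R₁ = ρL/(N·A_s) = (1.77×10^-8)(7.77)/(7×7.390e-07) = 0.02659 Ω
Section 2: A = 0.207 mm² = 2.070e-07 m²
R₂ = (1.77×10^-8)(13.8)/(2.070e-07) = 1.18 Ω
R = R₁ + R₂ = 1.207 Ω
V = IR = 22.2 × 1.207 = 26.8 V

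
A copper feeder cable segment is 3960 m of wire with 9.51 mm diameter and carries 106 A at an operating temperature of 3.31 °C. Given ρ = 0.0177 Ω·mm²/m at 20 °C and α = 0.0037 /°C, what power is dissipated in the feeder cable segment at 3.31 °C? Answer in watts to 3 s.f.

10400 W

ρ = 0.0177 Ω·mm²/m = 1.77×10^-8 Ω·m
A = π(d/2)² = π(4.7550e-03 m)² = 7.103e-05 m²
R₍20₎ = ρL/A = (1.77×10^-8)(3960)/(7.103e-05) = 0.9868 Ω
R₍3.31₎ = R₍20₎(1 + αΔT) = 0.9868 × (1 + 0.0037×-16.7) = 0.9258 Ω
P = I²R = (106)² × 0.9258 = 10400 W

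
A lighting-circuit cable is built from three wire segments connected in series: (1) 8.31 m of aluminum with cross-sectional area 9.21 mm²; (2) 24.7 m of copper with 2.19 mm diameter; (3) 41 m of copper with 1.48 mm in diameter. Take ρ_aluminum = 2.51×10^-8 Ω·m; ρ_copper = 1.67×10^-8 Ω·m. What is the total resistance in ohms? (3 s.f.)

0.530 Ω

Seg 1: A = 9.21 mm² = 9.210e-06 m²
R_1 = (2.51×10^-8)(8.31)/(9.210e-06) = 0.02265 Ω
Seg 2: A = π(d/2)² = π(1.0950e-03 m)² = 3.767e-06 m²
R_2 = (1.67×10^-8)(24.7)/(3.767e-06) = 0.1095 Ω
Seg 3: A = π(d/2)² = π(7.4000e-04 m)² = 1.720e-06 m²
R_3 = (1.67×10^-8)(41)/(1.720e-06) = 0.398 Ω
R_total = R_1 + R_2 + R_3 = 0.530 Ω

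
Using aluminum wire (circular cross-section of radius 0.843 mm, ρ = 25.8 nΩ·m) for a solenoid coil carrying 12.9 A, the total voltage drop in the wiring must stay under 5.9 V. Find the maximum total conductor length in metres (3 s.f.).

39.6 m

ρ = 25.8 nΩ·m = 2.58×10^-8 Ω·m
A = πr² = π(8.4300e-04 m)² = 2.233e-06 m²
L_max = V_max·A/(1·ρI) = (5.9)(2.233e-06)/(2.58×10^-8×12.9) = 39.6 m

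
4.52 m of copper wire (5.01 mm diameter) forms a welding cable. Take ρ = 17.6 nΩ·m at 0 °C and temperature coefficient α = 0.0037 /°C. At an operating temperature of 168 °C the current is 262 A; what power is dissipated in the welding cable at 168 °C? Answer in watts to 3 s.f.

449 W

ρ = 17.6 nΩ·m = 1.76×10^-8 Ω·m
A = π(d/2)² = π(2.5050e-03 m)² = 1.971e-05 m²
R₍0₎ = ρL/A = (1.76×10^-8)(4.52)/(1.971e-05) = 0.004035 Ω
R₍168₎ = R₍0₎(1 + αΔT) = 0.004035 × (1 + 0.0037×168) = 0.006544 Ω
P = I²R = (262)² × 0.006544 = 449 W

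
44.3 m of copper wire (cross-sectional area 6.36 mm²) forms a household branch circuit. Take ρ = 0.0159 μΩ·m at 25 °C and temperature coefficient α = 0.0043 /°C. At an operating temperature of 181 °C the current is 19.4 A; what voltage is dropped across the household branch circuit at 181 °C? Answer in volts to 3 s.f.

ρ = 0.0159 μΩ·m = 1.59×10^-8 Ω·m
A = 6.36 mm² = 6.360e-06 m²
R₍25₎ = ρL/A = (1.59×10^-8)(44.3)/(6.360e-06) = 0.1108 Ω
R₍181₎ = R₍25₎(1 + αΔT) = 0.1108 × (1 + 0.0043×156) = 0.185 Ω
V = IR = 19.4 × 0.185 = 3.59 V

3.59 V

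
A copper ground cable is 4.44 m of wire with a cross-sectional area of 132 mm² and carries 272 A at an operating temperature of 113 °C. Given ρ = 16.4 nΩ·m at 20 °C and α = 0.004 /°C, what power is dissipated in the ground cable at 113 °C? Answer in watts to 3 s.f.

ρ = 16.4 nΩ·m = 1.64×10^-8 Ω·m
A = 132 mm² = 1.320e-04 m²
R₍20₎ = ρL/A = (1.64×10^-8)(4.44)/(1.320e-04) = 5.516×10^-4 Ω
R₍113₎ = R₍20₎(1 + αΔT) = 5.516×10^-4 × (1 + 0.004×93) = 7.568×10^-4 Ω
P = I²R = (272)² × 7.568×10^-4 = 56.0 W

56.0 W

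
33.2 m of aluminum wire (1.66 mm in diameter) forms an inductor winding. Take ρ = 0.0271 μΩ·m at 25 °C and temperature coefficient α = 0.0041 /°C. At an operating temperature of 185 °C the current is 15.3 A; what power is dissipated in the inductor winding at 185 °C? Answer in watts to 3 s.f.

ρ = 0.0271 μΩ·m = 2.71×10^-8 Ω·m
A = π(d/2)² = π(8.3000e-04 m)² = 2.164e-06 m²
R₍25₎ = ρL/A = (2.71×10^-8)(33.2)/(2.164e-06) = 0.4157 Ω
R₍185₎ = R₍25₎(1 + αΔT) = 0.4157 × (1 + 0.0041×160) = 0.6884 Ω
P = I²R = (15.3)² × 0.6884 = 161 W

161 W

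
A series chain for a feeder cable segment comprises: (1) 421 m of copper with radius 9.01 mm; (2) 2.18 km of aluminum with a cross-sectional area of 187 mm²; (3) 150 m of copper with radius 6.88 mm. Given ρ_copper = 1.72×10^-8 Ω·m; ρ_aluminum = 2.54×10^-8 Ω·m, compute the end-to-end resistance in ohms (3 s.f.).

Seg 1: A = πr² = π(9.0100e-03 m)² = 2.550e-04 m²
R_1 = (1.72×10^-8)(421)/(2.550e-04) = 0.02839 Ω
Seg 2: A = 187 mm² = 1.870e-04 m²
R_2 = (2.54×10^-8)(2180)/(1.870e-04) = 0.2961 Ω
Seg 3: A = πr² = π(6.8800e-03 m)² = 1.487e-04 m²
R_3 = (1.72×10^-8)(150)/(1.487e-04) = 0.01735 Ω
R_total = R_1 + R_2 + R_3 = 0.342 Ω

0.342 Ω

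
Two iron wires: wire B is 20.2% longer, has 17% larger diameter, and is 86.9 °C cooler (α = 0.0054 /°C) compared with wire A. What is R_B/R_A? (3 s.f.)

R ∝ ρL/d² with ρ ∝ (1+αΔT), so R_B/R_A = (1 + 20.2/100) × (1 + 17/100)⁻² × (1 − 0.0054×86.9)
= 1.202 × 0.7305 × 0.5307 = 0.466

0.466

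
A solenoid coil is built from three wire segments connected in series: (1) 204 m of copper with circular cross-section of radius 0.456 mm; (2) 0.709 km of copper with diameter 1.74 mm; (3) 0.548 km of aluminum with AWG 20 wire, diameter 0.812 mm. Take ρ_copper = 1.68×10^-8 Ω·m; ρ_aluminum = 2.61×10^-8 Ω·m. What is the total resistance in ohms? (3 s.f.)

37.9 Ω

Seg 1: A = πr² = π(4.5600e-04 m)² = 6.533e-07 m²
R_1 = (1.68×10^-8)(204)/(6.533e-07) = 5.246 Ω
Seg 2: A = π(d/2)² = π(8.7000e-04 m)² = 2.378e-06 m²
R_2 = (1.68×10^-8)(709)/(2.378e-06) = 5.009 Ω
Seg 3: A = π(0.812/2 mm)² = π(4.0600e-04 m)² = 5.178e-07 m²
R_3 = (2.61×10^-8)(548)/(5.178e-07) = 27.62 Ω
R_total = R_1 + R_2 + R_3 = 37.9 Ω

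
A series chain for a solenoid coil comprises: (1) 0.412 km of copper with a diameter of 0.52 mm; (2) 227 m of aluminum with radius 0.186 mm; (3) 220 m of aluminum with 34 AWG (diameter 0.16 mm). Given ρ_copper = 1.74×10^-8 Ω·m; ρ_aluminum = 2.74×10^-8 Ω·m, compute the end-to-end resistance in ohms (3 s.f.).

Seg 1: A = π(d/2)² = π(2.6000e-04 m)² = 2.124e-07 m²
R_1 = (1.74×10^-8)(412)/(2.124e-07) = 33.76 Ω
Seg 2: A = πr² = π(1.8600e-04 m)² = 1.087e-07 m²
R_2 = (2.74×10^-8)(227)/(1.087e-07) = 57.23 Ω
Seg 3: A = π(0.16/2 mm)² = π(8.0000e-05 m)² = 2.011e-08 m²
R_3 = (2.74×10^-8)(220)/(2.011e-08) = 299.8 Ω
R_total = R_1 + R_2 + R_3 = 391 Ω

391 Ω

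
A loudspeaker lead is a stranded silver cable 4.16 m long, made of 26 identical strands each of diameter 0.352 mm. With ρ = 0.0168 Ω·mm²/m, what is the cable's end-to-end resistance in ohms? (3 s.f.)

ρ = 0.0168 Ω·mm²/m = 1.68×10^-8 Ω·m
A_strand = π(1.7600e-04 m)² = 9.731e-08 m²
R_strand = ρL/A = (1.68×10^-8)(4.16)/(9.731e-08) = 0.7182 Ω
R_total = R_strand/N = 0.7182/26 = 0.0276 Ω

0.0276 Ω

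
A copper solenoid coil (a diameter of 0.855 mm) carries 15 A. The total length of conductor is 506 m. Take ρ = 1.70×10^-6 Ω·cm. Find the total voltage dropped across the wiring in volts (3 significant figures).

225 V

ρ = 1.70×10^-6 Ω·cm = 1.70×10^-8 Ω·m
A = π(d/2)² = π(4.2750e-04 m)² = 5.741e-07 m²
R = ρL/A = (1.70×10^-8)(506)/(5.741e-07) = 14.98 Ω
V = IR = 15 × 14.98 = 225 V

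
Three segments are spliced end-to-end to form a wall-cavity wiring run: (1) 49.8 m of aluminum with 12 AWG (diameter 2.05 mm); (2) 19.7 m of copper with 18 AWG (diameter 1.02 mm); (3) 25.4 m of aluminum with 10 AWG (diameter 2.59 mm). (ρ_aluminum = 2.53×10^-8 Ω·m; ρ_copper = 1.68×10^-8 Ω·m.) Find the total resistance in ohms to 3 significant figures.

0.909 Ω

Seg 1: A = π(2.05/2 mm)² = π(1.0250e-03 m)² = 3.301e-06 m²
R_1 = (2.53×10^-8)(49.8)/(3.301e-06) = 0.3817 Ω
Seg 2: A = π(1.02/2 mm)² = π(5.1000e-04 m)² = 8.171e-07 m²
R_2 = (1.68×10^-8)(19.7)/(8.171e-07) = 0.405 Ω
Seg 3: A = π(2.59/2 mm)² = π(1.2950e-03 m)² = 5.269e-06 m²
R_3 = (2.53×10^-8)(25.4)/(5.269e-06) = 0.122 Ω
R_total = R_1 + R_2 + R_3 = 0.909 Ω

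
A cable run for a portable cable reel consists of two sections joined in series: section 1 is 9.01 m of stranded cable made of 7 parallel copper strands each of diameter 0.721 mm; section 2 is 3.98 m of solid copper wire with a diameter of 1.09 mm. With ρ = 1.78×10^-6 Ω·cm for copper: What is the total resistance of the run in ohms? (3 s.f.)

ρ = 1.78×10^-6 Ω·cm = 1.78×10^-8 Ω·m
Section 1: A_strand = π(3.6050e-04)² = 4.083e-07 m²; R₁ = ρL/(N·A_s) = (1.78×10^-8)(9.01)/(7×4.083e-07) = 0.05612 Ω
Section 2: A = π(d/2)² = π(5.4500e-04 m)² = 9.331e-07 m²
R₂ = (1.78×10^-8)(3.98)/(9.331e-07) = 0.07592 Ω
R = R₁ + R₂ = 0.132 Ω

0.132 Ω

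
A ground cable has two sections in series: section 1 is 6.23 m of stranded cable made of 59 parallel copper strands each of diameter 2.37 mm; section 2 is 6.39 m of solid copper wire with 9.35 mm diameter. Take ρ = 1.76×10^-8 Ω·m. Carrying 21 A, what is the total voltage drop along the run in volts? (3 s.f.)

0.0432 V

Section 1: A_strand = π(1.1850e-03)² = 4.412e-06 m²; R₁ = ρL/(N·A_s) = (1.76×10^-8)(6.23)/(59×4.412e-06) = 4.213×10^-4 Ω
Section 2: A = π(d/2)² = π(4.6750e-03 m)² = 6.866e-05 m²
R₂ = (1.76×10^-8)(6.39)/(6.866e-05) = 0.001638 Ω
R = R₁ + R₂ = 0.002059 Ω
V = IR = 21 × 0.002059 = 0.0432 V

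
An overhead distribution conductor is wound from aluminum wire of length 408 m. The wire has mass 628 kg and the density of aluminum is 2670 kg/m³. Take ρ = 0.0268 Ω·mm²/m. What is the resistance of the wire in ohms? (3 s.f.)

0.0190 Ω

ρ = 0.0268 Ω·mm²/m = 2.68×10^-8 Ω·m
A = m/(density·L) = 628/(2670×408) = 5.7649e-04 m²
R = ρL/A = (2.68×10^-8)(408)/(5.7649e-04) = 0.0190 Ω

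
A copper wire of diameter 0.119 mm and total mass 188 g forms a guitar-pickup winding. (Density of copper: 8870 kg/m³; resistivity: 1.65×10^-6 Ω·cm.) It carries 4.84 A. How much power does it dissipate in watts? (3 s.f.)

66200 W

ρ = 1.65×10^-6 Ω·cm = 1.65×10^-8 Ω·m
A = π(d/2)² = π(5.9500e-05 m)² = 1.1122e-08 m²
L = m/(density·A) = 0.188/(8870×1.1122e-08) = 1906 m
R = ρL/A = (1.65×10^-8)(1906)/(1.1122e-08) = 2827 Ω
P = I²R = (4.84)² × 2827 = 66200 W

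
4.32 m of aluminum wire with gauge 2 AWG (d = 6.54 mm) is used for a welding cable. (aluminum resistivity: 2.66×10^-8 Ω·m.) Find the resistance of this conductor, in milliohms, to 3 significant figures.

A = π(6.54/2 mm)² = π(3.2700e-03 m)² = 3.359e-05 m²
R = ρL/A = (2.66×10^-8)(4.32 m)/(3.359e-05 m²) = 3.42 mΩ

3.42 mΩ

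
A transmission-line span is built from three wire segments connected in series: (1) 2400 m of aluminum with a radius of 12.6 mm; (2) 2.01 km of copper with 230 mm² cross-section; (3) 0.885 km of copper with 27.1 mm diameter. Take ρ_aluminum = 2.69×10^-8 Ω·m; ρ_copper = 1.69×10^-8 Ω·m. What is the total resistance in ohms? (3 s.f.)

0.303 Ω

Seg 1: A = πr² = π(1.2600e-02 m)² = 4.988e-04 m²
R_1 = (2.69×10^-8)(2400)/(4.988e-04) = 0.1294 Ω
Seg 2: A = 230 mm² = 2.300e-04 m²
R_2 = (1.69×10^-8)(2010)/(2.300e-04) = 0.1477 Ω
Seg 3: A = π(d/2)² = π(1.3550e-02 m)² = 5.768e-04 m²
R_3 = (1.69×10^-8)(885)/(5.768e-04) = 0.02593 Ω
R_total = R_1 + R_2 + R_3 = 0.303 Ω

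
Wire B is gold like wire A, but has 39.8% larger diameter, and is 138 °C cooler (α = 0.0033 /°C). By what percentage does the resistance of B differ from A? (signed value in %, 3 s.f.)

-72.1%

R ∝ ρL/d² with ρ ∝ (1+αΔT), so R_B/R_A = (1 + 39.8/100)⁻² × (1 − 0.0033×138)
= 0.5117 × 0.5446 = 0.2787
(R_B − R_A)/R_A = 0.2787 − 1 = -72.1%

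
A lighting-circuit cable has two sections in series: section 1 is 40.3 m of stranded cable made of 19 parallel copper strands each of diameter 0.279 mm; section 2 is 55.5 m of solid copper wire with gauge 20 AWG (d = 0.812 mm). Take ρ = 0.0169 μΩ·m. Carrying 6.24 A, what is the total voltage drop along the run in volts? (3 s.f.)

ρ = 0.0169 μΩ·m = 1.69×10^-8 Ω·m
Section 1: A_strand = π(1.3950e-04)² = 6.114e-08 m²; R₁ = ρL/(N·A_s) = (1.69×10^-8)(40.3)/(19×6.114e-08) = 0.5863 Ω
Section 2: A = π(0.812/2 mm)² = π(4.0600e-04 m)² = 5.178e-07 m²
R₂ = (1.69×10^-8)(55.5)/(5.178e-07) = 1.811 Ω
R = R₁ + R₂ = 2.398 Ω
V = IR = 6.24 × 2.398 = 15.0 V

15.0 V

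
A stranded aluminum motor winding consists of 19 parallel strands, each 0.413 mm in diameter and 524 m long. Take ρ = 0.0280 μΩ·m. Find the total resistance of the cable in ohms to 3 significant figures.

5.76 Ω

ρ = 0.0280 μΩ·m = 2.80×10^-8 Ω·m
A_strand = π(2.0650e-04 m)² = 1.340e-07 m²
R_strand = ρL/A = (2.80×10^-8)(524)/(1.340e-07) = 109.5 Ω
R_total = R_strand/N = 109.5/19 = 5.76 Ω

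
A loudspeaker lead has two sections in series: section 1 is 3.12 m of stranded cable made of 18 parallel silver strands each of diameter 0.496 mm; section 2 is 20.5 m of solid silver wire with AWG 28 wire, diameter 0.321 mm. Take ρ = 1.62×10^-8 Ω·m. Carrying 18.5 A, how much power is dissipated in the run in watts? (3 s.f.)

Section 1: A_strand = π(2.4800e-04)² = 1.932e-07 m²; R₁ = ρL/(N·A_s) = (1.62×10^-8)(3.12)/(18×1.932e-07) = 0.01453 Ω
Section 2: A = π(0.321/2 mm)² = π(1.6050e-04 m)² = 8.093e-08 m²
R₂ = (1.62×10^-8)(20.5)/(8.093e-08) = 4.104 Ω
R = R₁ + R₂ = 4.118 Ω
P = I²R = (18.5)² × 4.118 = 1410 W

1410 W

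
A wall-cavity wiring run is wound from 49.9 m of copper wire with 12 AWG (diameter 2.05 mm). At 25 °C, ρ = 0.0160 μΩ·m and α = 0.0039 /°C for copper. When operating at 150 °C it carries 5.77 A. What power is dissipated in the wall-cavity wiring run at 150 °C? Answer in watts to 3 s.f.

ρ = 0.0160 μΩ·m = 1.60×10^-8 Ω·m
A = π(2.05/2 mm)² = π(1.0250e-03 m)² = 3.301e-06 m²
R₍25₎ = ρL/A = (1.60×10^-8)(49.9)/(3.301e-06) = 0.2419 Ω
R₍150₎ = R₍25₎(1 + αΔT) = 0.2419 × (1 + 0.0039×125) = 0.3598 Ω
P = I²R = (5.77)² × 0.3598 = 12.0 W

12.0 W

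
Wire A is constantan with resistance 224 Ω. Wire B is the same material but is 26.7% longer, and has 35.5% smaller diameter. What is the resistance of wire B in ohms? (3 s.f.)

682 Ω

R ∝ L/d², so R_B/R_A = (1 + 26.7/100) × (1 − 35.5/100)⁻²
= 1.267 × 2.404 = 3.046
R_B = 3.046 × 224 = 682 Ω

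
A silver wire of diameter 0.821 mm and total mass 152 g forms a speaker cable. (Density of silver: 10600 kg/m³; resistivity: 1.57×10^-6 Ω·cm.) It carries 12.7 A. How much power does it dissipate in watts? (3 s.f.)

130 W

ρ = 1.57×10^-6 Ω·cm = 1.57×10^-8 Ω·m
A = π(d/2)² = π(4.1050e-04 m)² = 5.2939e-07 m²
L = m/(density·A) = 0.152/(10600×5.2939e-07) = 27.09 m
R = ρL/A = (1.57×10^-8)(27.09)/(5.2939e-07) = 0.8033 Ω
P = I²R = (12.7)² × 0.8033 = 130 W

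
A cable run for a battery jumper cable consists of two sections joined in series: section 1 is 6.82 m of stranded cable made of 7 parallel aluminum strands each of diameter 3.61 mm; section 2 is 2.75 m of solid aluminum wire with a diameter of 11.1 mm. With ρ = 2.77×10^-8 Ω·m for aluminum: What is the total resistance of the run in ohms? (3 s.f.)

0.00342 Ω

Section 1: A_strand = π(1.8050e-03)² = 1.024e-05 m²; R₁ = ρL/(N·A_s) = (2.77×10^-8)(6.82)/(7×1.024e-05) = 0.002637 Ω
Section 2: A = π(d/2)² = π(5.5500e-03 m)² = 9.677e-05 m²
R₂ = (2.77×10^-8)(2.75)/(9.677e-05) = 7.872×10^-4 Ω
R = R₁ + R₂ = 0.00342 Ω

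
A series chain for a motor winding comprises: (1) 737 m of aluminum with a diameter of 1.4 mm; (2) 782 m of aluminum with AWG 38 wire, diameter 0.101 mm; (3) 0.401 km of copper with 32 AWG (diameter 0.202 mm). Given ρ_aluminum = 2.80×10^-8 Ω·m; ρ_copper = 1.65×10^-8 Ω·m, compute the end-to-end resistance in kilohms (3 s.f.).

Seg 1: A = π(d/2)² = π(7.0000e-04 m)² = 1.539e-06 m²
R_1 = (2.80×10^-8)(737)/(1.539e-06) = 13.41 Ω
Seg 2: A = π(0.101/2 mm)² = π(5.0500e-05 m)² = 8.012e-09 m²
R_2 = (2.80×10^-8)(782)/(8.012e-09) = 2733 Ω
Seg 3: A = π(0.202/2 mm)² = π(1.0100e-04 m)² = 3.205e-08 m²
R_3 = (1.65×10^-8)(401)/(3.205e-08) = 206.5 Ω
R_total = R_1 + R_2 + R_3 = 2.95 kΩ

2.95 kΩ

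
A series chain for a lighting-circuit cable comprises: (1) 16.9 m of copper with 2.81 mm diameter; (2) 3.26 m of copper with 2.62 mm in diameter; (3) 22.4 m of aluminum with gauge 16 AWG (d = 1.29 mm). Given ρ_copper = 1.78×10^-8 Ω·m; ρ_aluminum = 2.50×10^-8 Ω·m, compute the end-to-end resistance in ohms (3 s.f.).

0.488 Ω

Seg 1: A = π(d/2)² = π(1.4050e-03 m)² = 6.202e-06 m²
R_1 = (1.78×10^-8)(16.9)/(6.202e-06) = 0.04851 Ω
Seg 2: A = π(d/2)² = π(1.3100e-03 m)² = 5.391e-06 m²
R_2 = (1.78×10^-8)(3.26)/(5.391e-06) = 0.01076 Ω
Seg 3: A = π(1.29/2 mm)² = π(6.4500e-04 m)² = 1.307e-06 m²
R_3 = (2.50×10^-8)(22.4)/(1.307e-06) = 0.4285 Ω
R_total = R_1 + R_2 + R_3 = 0.488 Ω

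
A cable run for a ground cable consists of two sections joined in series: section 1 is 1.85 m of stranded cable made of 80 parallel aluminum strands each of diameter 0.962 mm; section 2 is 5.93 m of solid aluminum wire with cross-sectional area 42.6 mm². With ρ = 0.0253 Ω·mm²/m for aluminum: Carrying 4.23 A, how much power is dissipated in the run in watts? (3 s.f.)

ρ = 0.0253 Ω·mm²/m = 2.53×10^-8 Ω·m
Section 1: A_strand = π(4.8100e-04)² = 7.268e-07 m²; R₁ = ρL/(N·A_s) = (2.53×10^-8)(1.85)/(80×7.268e-07) = 8.049×10^-4 Ω
Section 2: A = 42.6 mm² = 4.260e-05 m²
R₂ = (2.53×10^-8)(5.93)/(4.260e-05) = 0.003522 Ω
R = R₁ + R₂ = 0.004327 Ω
P = I²R = (4.23)² × 0.004327 = 0.0774 W

0.0774 W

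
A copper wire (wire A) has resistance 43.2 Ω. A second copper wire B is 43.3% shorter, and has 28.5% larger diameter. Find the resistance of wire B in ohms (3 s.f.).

R ∝ L/d², so R_B/R_A = (1 − 43.3/100) × (1 + 28.5/100)⁻²
= 0.567 × 0.6056 = 0.3434
R_B = 0.3434 × 43.2 = 14.8 Ω

14.8 Ω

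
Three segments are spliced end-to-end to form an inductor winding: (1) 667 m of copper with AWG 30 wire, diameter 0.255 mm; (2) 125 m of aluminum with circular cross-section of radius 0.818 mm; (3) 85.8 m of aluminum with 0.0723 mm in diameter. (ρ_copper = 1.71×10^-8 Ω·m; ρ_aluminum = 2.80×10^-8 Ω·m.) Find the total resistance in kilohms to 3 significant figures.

0.810 kΩ

Seg 1: A = π(0.255/2 mm)² = π(1.2750e-04 m)² = 5.107e-08 m²
R_1 = (1.71×10^-8)(667)/(5.107e-08) = 223.3 Ω
Seg 2: A = πr² = π(8.1800e-04 m)² = 2.102e-06 m²
R_2 = (2.80×10^-8)(125)/(2.102e-06) = 1.665 Ω
Seg 3: A = π(d/2)² = π(3.6150e-05 m)² = 4.106e-09 m²
R_3 = (2.80×10^-8)(85.8)/(4.106e-09) = 585.2 Ω
R_total = R_1 + R_2 + R_3 = 0.810 kΩ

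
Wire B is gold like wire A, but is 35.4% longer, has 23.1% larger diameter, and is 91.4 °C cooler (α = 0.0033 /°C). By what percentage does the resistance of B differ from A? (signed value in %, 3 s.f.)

-37.6%

R ∝ ρL/d² with ρ ∝ (1+αΔT), so R_B/R_A = (1 + 35.4/100) × (1 + 23.1/100)⁻² × (1 − 0.0033×91.4)
= 1.354 × 0.6599 × 0.6984 = 0.624
(R_B − R_A)/R_A = 0.624 − 1 = -37.6%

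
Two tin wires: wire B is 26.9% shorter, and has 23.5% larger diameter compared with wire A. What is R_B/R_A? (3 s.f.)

R ∝ L/d², so R_B/R_A = (1 − 26.9/100) × (1 + 23.5/100)⁻²
= 0.731 × 0.6556 = 0.479

0.479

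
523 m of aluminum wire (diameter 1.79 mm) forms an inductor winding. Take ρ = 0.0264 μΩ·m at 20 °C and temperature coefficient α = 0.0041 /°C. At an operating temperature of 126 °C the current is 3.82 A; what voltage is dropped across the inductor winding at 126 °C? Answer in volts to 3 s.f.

30.1 V

ρ = 0.0264 μΩ·m = 2.64×10^-8 Ω·m
A = π(d/2)² = π(8.9500e-04 m)² = 2.516e-06 m²
R₍20₎ = ρL/A = (2.64×10^-8)(523)/(2.516e-06) = 5.487 Ω
R₍126₎ = R₍20₎(1 + αΔT) = 5.487 × (1 + 0.0041×106) = 7.871 Ω
V = IR = 3.82 × 7.871 = 30.1 V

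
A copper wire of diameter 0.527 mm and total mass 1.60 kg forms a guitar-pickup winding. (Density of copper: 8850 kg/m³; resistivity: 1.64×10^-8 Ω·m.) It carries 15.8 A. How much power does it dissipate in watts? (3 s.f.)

A = π(d/2)² = π(2.6350e-04 m)² = 2.1813e-07 m²
L = m/(density·A) = 1.6/(8850×2.1813e-07) = 828.8 m
R = ρL/A = (1.64×10^-8)(828.8)/(2.1813e-07) = 62.32 Ω
P = I²R = (15.8)² × 62.32 = 15600 W

15600 W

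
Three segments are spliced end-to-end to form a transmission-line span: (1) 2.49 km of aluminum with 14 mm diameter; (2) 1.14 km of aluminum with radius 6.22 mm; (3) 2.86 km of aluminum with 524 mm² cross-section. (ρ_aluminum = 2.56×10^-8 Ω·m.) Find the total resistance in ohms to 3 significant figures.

0.794 Ω

Seg 1: A = π(d/2)² = π(7.0000e-03 m)² = 1.539e-04 m²
R_1 = (2.56×10^-8)(2490)/(1.539e-04) = 0.4141 Ω
Seg 2: A = πr² = π(6.2200e-03 m)² = 1.215e-04 m²
R_2 = (2.56×10^-8)(1140)/(1.215e-04) = 0.2401 Ω
Seg 3: A = 524 mm² = 5.240e-04 m²
R_3 = (2.56×10^-8)(2860)/(5.240e-04) = 0.1397 Ω
R_total = R_1 + R_2 + R_3 = 0.794 Ω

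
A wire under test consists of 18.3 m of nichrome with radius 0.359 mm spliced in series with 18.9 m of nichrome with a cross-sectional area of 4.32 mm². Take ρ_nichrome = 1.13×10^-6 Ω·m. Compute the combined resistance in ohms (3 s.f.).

Segment 1: A = πr² = π(3.5900e-04 m)² = 4.049e-07 m²
R₁ = ρL/A = (1.13×10^-6)(18.3)/(4.049e-07) = 51.07 Ω
Segment 2: A = 4.32 mm² = 4.320e-06 m²
R₂ = (1.13×10^-6)(18.9)/(4.320e-06) = 4.944 Ω
R = R₁ + R₂ = 56.0 Ω

56.0 Ω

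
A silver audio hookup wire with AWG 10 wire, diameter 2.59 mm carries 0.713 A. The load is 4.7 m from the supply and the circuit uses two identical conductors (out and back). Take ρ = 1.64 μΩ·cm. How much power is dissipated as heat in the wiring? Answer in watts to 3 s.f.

0.0149 W

ρ = 1.64 μΩ·cm = 1.64×10^-8 Ω·m
A = π(2.59/2 mm)² = π(1.2950e-03 m)² = 5.269e-06 m²
Total conductor length (both ways) L = 2 × 4.7 = 9.4 m
R = ρL/A = (1.64×10^-8)(9.4)/(5.269e-06) = 0.02926 Ω
P = I²R = (0.713)² × 0.02926 = 0.0149 W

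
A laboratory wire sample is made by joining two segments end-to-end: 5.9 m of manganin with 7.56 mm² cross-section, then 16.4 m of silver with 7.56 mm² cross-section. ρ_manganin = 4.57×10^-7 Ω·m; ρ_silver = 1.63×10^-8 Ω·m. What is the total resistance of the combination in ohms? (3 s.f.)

0.392 Ω

Segment 1: A = 7.56 mm² = 7.560e-06 m²
R₁ = ρL/A = (4.57×10^-7)(5.9)/(7.560e-06) = 0.3567 Ω
R₂ = (1.63×10^-8)(16.4)/(7.560e-06) = 0.03536 Ω
R = R₁ + R₂ = 0.392 Ω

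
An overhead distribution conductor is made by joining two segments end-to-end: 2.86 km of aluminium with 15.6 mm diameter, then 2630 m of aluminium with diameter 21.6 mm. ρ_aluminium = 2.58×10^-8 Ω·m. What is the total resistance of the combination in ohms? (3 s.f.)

Segment 1: A = π(d/2)² = π(7.8000e-03 m)² = 1.911e-04 m²
R₁ = ρL/A = (2.58×10^-8)(2860)/(1.911e-04) = 0.3861 Ω
Segment 2: A = π(d/2)² = π(1.0800e-02 m)² = 3.664e-04 m²
R₂ = (2.58×10^-8)(2630)/(3.664e-04) = 0.1852 Ω
R = R₁ + R₂ = 0.571 Ω

0.571 Ω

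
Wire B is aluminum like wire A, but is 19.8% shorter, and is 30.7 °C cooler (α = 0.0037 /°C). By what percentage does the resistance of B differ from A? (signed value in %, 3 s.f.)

-28.9%

R ∝ ρL/d² with ρ ∝ (1+αΔT), so R_B/R_A = (1 − 19.8/100) × (1 − 0.0037×30.7)
= 0.802 × 0.8864 = 0.7109
(R_B − R_A)/R_A = 0.7109 − 1 = -28.9%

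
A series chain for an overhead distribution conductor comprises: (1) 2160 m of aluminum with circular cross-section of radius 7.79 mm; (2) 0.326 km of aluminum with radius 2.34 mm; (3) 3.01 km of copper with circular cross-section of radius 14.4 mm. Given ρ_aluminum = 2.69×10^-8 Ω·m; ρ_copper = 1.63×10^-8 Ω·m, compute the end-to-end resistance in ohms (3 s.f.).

Seg 1: A = πr² = π(7.7900e-03 m)² = 1.906e-04 m²
R_1 = (2.69×10^-8)(2160)/(1.906e-04) = 0.3048 Ω
Seg 2: A = πr² = π(2.3400e-03 m)² = 1.720e-05 m²
R_2 = (2.69×10^-8)(326)/(1.720e-05) = 0.5098 Ω
Seg 3: A = πr² = π(1.4400e-02 m)² = 6.514e-04 m²
R_3 = (1.63×10^-8)(3010)/(6.514e-04) = 0.07531 Ω
R_total = R_1 + R_2 + R_3 = 0.890 Ω

0.890 Ω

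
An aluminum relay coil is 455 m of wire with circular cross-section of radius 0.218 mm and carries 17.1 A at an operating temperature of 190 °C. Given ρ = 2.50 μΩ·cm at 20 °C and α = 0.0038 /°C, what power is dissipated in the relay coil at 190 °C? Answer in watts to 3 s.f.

36700 W

ρ = 2.50 μΩ·cm = 2.50×10^-8 Ω·m
A = πr² = π(2.1800e-04 m)² = 1.493e-07 m²
R₍20₎ = ρL/A = (2.50×10^-8)(455)/(1.493e-07) = 76.19 Ω
R₍190₎ = R₍20₎(1 + αΔT) = 76.19 × (1 + 0.0038×170) = 125.4 Ω
P = I²R = (17.1)² × 125.4 = 36700 W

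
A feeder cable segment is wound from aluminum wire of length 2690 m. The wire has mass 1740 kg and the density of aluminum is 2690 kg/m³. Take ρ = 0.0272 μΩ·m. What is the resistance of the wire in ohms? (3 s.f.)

ρ = 0.0272 μΩ·m = 2.72×10^-8 Ω·m
A = m/(density·L) = 1740/(2690×2690) = 2.4046e-04 m²
R = ρL/A = (2.72×10^-8)(2690)/(2.4046e-04) = 0.304 Ω

0.304 Ω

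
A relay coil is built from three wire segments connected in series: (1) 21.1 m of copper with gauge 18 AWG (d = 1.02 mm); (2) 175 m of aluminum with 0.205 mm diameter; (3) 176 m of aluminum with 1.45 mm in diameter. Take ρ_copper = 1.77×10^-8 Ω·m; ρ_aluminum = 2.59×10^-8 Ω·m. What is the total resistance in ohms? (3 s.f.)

Seg 1: A = π(1.02/2 mm)² = π(5.1000e-04 m)² = 8.171e-07 m²
R_1 = (1.77×10^-8)(21.1)/(8.171e-07) = 0.4571 Ω
Seg 2: A = π(d/2)² = π(1.0250e-04 m)² = 3.301e-08 m²
R_2 = (2.59×10^-8)(175)/(3.301e-08) = 137.3 Ω
Seg 3: A = π(d/2)² = π(7.2500e-04 m)² = 1.651e-06 m²
R_3 = (2.59×10^-8)(176)/(1.651e-06) = 2.76 Ω
R_total = R_1 + R_2 + R_3 = 141 Ω

141 Ω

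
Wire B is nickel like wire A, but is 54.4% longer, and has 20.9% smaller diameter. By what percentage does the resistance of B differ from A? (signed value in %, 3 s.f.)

147%

R ∝ L/d², so R_B/R_A = (1 + 54.4/100) × (1 − 20.9/100)⁻²
= 1.544 × 1.598 = 2.468
(R_B − R_A)/R_A = 2.468 − 1 = 147%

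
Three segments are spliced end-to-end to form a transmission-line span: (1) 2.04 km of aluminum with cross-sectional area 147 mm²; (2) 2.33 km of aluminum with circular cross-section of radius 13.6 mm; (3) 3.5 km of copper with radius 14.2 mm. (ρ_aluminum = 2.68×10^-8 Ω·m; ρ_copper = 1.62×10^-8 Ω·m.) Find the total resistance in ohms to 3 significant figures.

0.569 Ω

Seg 1: A = 147 mm² = 1.470e-04 m²
R_1 = (2.68×10^-8)(2040)/(1.470e-04) = 0.3719 Ω
Seg 2: A = πr² = π(1.3600e-02 m)² = 5.811e-04 m²
R_2 = (2.68×10^-8)(2330)/(5.811e-04) = 0.1075 Ω
Seg 3: A = πr² = π(1.4200e-02 m)² = 6.335e-04 m²
R_3 = (1.62×10^-8)(3500)/(6.335e-04) = 0.08951 Ω
R_total = R_1 + R_2 + R_3 = 0.569 Ω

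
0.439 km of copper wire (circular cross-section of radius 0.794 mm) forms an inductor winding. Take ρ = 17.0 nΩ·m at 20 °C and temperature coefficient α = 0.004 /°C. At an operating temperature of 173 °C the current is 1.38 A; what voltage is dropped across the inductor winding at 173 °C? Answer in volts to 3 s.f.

8.38 V

ρ = 17.0 nΩ·m = 1.70×10^-8 Ω·m
A = πr² = π(7.9400e-04 m)² = 1.981e-06 m²
R₍20₎ = ρL/A = (1.70×10^-8)(439)/(1.981e-06) = 3.768 Ω
R₍173₎ = R₍20₎(1 + αΔT) = 3.768 × (1 + 0.004×153) = 6.074 Ω
V = IR = 1.38 × 6.074 = 8.38 V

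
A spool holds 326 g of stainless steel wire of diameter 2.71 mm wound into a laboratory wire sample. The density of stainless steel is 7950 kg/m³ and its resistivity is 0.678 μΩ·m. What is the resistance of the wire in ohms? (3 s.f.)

ρ = 0.678 μΩ·m = 6.78×10^-7 Ω·m
A = π(d/2)² = π(1.3550e-03 m)² = 5.7680e-06 m²
L = m/(density·A) = 0.326/(7950×5.7680e-06) = 7.109 m
R = ρL/A = (6.78×10^-7)(7.109)/(5.7680e-06) = 0.836 Ω

0.836 Ω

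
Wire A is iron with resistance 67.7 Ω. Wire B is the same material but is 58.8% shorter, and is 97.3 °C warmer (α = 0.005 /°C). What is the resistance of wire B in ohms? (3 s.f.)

R ∝ ρL/d² with ρ ∝ (1+αΔT), so R_B/R_A = (1 − 58.8/100) × (1 + 0.005×97.3)
= 0.412 × 1.486 = 0.6124
R_B = 0.6124 × 67.7 = 41.5 Ω

41.5 Ω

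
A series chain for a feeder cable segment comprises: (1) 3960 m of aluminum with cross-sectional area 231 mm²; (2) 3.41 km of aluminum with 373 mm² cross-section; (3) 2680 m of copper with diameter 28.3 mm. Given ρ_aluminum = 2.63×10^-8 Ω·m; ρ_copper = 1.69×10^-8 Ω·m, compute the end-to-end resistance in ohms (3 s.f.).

Seg 1: A = 231 mm² = 2.310e-04 m²
R_1 = (2.63×10^-8)(3960)/(2.310e-04) = 0.4509 Ω
Seg 2: A = 373 mm² = 3.730e-04 m²
R_2 = (2.63×10^-8)(3410)/(3.730e-04) = 0.2404 Ω
Seg 3: A = π(d/2)² = π(1.4150e-02 m)² = 6.290e-04 m²
R_3 = (1.69×10^-8)(2680)/(6.290e-04) = 0.072 Ω
R_total = R_1 + R_2 + R_3 = 0.763 Ω

0.763 Ω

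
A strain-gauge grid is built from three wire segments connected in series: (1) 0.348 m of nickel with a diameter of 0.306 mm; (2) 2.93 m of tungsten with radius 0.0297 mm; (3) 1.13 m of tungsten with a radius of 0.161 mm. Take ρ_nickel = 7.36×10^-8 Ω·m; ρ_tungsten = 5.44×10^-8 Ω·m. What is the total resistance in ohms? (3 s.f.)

58.6 Ω

Seg 1: A = π(d/2)² = π(1.5300e-04 m)² = 7.354e-08 m²
R_1 = (7.36×10^-8)(0.348)/(7.354e-08) = 0.3483 Ω
Seg 2: A = πr² = π(2.9700e-05 m)² = 2.771e-09 m²
R_2 = (5.44×10^-8)(2.93)/(2.771e-09) = 57.52 Ω
Seg 3: A = πr² = π(1.6100e-04 m)² = 8.143e-08 m²
R_3 = (5.44×10^-8)(1.13)/(8.143e-08) = 0.7549 Ω
R_total = R_1 + R_2 + R_3 = 58.6 Ω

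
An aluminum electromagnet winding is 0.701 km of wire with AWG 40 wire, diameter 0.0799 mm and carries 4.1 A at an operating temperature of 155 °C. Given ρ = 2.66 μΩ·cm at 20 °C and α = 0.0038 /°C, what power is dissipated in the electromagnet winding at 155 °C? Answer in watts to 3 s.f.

ρ = 2.66 μΩ·cm = 2.66×10^-8 Ω·m
A = π(0.0799/2 mm)² = π(3.9950e-05 m)² = 5.014e-09 m²
R₍20₎ = ρL/A = (2.66×10^-8)(701)/(5.014e-09) = 3719 Ω
R₍155₎ = R₍20₎(1 + αΔT) = 3719 × (1 + 0.0038×135) = 5627 Ω
P = I²R = (4.1)² × 5627 = 94600 W

94600 W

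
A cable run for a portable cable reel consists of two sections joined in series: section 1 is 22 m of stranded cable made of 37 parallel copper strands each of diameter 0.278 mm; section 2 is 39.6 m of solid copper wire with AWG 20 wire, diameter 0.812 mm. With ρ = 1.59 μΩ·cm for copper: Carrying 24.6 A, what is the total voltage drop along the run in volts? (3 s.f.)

ρ = 1.59 μΩ·cm = 1.59×10^-8 Ω·m
Section 1: A_strand = π(1.3900e-04)² = 6.070e-08 m²; R₁ = ρL/(N·A_s) = (1.59×10^-8)(22)/(37×6.070e-08) = 0.1558 Ω
Section 2: A = π(0.812/2 mm)² = π(4.0600e-04 m)² = 5.178e-07 m²
R₂ = (1.59×10^-8)(39.6)/(5.178e-07) = 1.216 Ω
R = R₁ + R₂ = 1.372 Ω
V = IR = 24.6 × 1.372 = 33.7 V

33.7 V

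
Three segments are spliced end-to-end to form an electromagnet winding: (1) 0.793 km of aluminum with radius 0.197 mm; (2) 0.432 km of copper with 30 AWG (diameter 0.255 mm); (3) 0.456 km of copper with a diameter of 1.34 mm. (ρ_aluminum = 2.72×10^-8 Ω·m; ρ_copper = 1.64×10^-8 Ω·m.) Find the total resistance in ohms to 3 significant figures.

Seg 1: A = πr² = π(1.9700e-04 m)² = 1.219e-07 m²
R_1 = (2.72×10^-8)(793)/(1.219e-07) = 176.9 Ω
Seg 2: A = π(0.255/2 mm)² = π(1.2750e-04 m)² = 5.107e-08 m²
R_2 = (1.64×10^-8)(432)/(5.107e-08) = 138.7 Ω
Seg 3: A = π(d/2)² = π(6.7000e-04 m)² = 1.410e-06 m²
R_3 = (1.64×10^-8)(456)/(1.410e-06) = 5.303 Ω
R_total = R_1 + R_2 + R_3 = 321 Ω

321 Ω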